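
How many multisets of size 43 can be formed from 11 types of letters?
C(43+11-1, 11-1) = C(53, 10) = 19499099620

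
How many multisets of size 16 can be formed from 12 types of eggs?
C(16+12-1, 12-1) = C(27, 11) = 13037895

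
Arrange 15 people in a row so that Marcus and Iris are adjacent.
Treat as block: (15-1)! × 2! = 87178291200 × 2 = 174356582400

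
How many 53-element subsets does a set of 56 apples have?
C(56,53) = 56!/(53!×3!) = 27720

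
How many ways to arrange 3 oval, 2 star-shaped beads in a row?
5! / (3! × 2!) = 10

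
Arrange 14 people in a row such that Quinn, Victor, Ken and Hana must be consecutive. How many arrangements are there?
Treat the 4 as one block: (14-4+1)! × 4! = 39916800 × 24 = 958003200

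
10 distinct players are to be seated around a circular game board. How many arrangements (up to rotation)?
Circular: fix one position, arrange the rest. (10-1)! = 362880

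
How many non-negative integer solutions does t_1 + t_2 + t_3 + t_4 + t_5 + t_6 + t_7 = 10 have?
C(10+7-1, 7-1) = C(16, 6) = 8008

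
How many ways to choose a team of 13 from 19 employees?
C(19,13) = 19!/(13!×6!) = 27132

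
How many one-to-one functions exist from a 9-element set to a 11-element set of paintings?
P(11,9) = 11!/(11-9)! = 19958400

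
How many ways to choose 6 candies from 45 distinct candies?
C(45,6) = 45!/(6!×39!) = 8145060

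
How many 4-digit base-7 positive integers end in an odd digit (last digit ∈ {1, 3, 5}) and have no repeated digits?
Last∈{1,3,5}. Last=0: 0. Last nonzero: 3×5×P(5,2) = 300. Total = 300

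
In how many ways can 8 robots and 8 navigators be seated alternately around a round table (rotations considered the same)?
Fix one of the robots: (8-1)! ways for the remaining robots, × 8! ways for the navigators = 5040 × 40320 = 203212800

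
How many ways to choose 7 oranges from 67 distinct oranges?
C(67,7) = 67!/(7!×60!) = 869648208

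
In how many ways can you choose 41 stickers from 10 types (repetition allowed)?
C(41+10-1, 10-1) = C(50, 9) = 2505433700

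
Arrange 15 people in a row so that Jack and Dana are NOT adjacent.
Total - adjacent = 15! - (15-1)!×2 = 1307674368000 - 174356582400 = 1133317785600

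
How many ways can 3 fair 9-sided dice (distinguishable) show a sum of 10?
Coefficient of x^10 in (x + x² + ... + x^9)^3. By inclusion-exclusion on dice exceeding 9: Σ_j (-1)^j C(3,j)·C(10-1-9j, 2) = C(3,0)·C(9,2) = 1·36 = 36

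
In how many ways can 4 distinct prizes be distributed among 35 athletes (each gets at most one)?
P(35,4) = 35!/(35-4)! = 1256640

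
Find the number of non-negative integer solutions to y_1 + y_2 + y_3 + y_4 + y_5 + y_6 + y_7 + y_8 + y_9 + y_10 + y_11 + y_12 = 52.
C(52+12-1, 12-1) = C(63, 11) = 615790256823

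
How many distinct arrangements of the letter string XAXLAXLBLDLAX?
13! / (4! × 4! × 3! × 1! × 1!) = 1801800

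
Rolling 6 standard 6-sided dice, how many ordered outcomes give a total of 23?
Coefficient of x^23 in (x + x² + ... + x^6)^6. By inclusion-exclusion on dice exceeding 6: Σ_j (-1)^j C(6,j)·C(23-1-6j, 5) = C(6,0)·C(22,5) - C(6,1)·C(16,5) + C(6,2)·C(10,5) = 1·26334 - 6·4368 + 15·252 = 3906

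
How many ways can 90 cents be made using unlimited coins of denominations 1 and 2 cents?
Coefficient of x^90 in 1/(1-x^1) · 1/(1-x^2). Use j coins of 2 for j = 0..⌊90/2⌋ = 45, the rest in 1s: 45 + 1 = 46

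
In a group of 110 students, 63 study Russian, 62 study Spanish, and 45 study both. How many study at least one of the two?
|A∪B| = |A| + |B| - |A∩B| = 63 + 62 - 45 = 80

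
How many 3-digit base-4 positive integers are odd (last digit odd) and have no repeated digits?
Last∈{1,3}. Last=0: 0. Last nonzero: 2×2×P(2,1) = 8. Total = 8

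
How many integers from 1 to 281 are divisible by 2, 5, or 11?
⌊281/2⌋+⌊281/5⌋+⌊281/11⌋ - ⌊281/10⌋-⌊281/22⌋-⌊281/55⌋ + ⌊281/110⌋ = 140+56+25 - 28-12-5 + 2 = 178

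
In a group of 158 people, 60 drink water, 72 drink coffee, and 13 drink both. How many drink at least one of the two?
|A∪B| = |A| + |B| - |A∩B| = 60 + 72 - 13 = 119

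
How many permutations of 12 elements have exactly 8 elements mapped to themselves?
Choose the 8 fixed points C(12,8) = 495, derange the rest: !4 = Σ_{j=0}^{4} (-1)^j·4!/j! = 24 - 24 + 12 - 4 + 1 = 9. Product = 495 × 9 = 4455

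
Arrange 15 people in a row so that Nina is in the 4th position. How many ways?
Fix one position: (15-1)! = 87178291200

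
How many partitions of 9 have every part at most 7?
Let r_j(i) = number of partitions of i into parts ≤ j, for i = 0..9. r_1(i) = 1 for all i; r_j(i) = r_{j-1}(i) + r_j(i-j). Rows j = 2..7: ≤2: 1 1 2 2 3 3 4 4 5 5; ≤3: 1 1 2 3 4 5 7 8 10 12; ≤4: 1 1 2 3 5 6 9 11 15 18; ≤5: 1 1 2 3 5 7 10 13 18 23; ≤6: 1 1 2 3 5 7 11 14 20 26; ≤7: 1 1 2 3 5 7 11 15 21 28. r_7(9) = 28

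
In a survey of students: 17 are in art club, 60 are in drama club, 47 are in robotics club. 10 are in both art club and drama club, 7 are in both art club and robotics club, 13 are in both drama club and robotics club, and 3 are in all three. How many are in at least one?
|A∪B∪C| = 17+60+47-10-7-13+3 = 97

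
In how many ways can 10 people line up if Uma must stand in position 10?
Fix one position: (10-1)! = 362880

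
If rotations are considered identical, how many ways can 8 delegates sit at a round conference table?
Circular: fix one position, arrange the rest. (8-1)! = 5040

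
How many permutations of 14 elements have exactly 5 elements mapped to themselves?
Choose the 5 fixed points C(14,5) = 2002, derange the rest: !9 = Σ_{j=0}^{9} (-1)^j·9!/j! = 362880 - 362880 + 181440 - 60480 + 15120 - 3024 + 504 - 72 + 9 - 1 = 133496. Product = 2002 × 133496 = 267258992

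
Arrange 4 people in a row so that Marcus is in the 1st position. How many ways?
Fix one position: (4-1)! = 6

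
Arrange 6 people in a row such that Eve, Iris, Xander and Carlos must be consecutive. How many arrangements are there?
Treat the 4 as one block: (6-4+1)! × 4! = 6 × 24 = 144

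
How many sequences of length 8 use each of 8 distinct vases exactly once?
8! = 40320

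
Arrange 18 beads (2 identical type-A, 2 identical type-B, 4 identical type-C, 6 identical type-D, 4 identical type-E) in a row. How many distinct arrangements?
18! / (2! × 2! × 4! × 6! × 4!) = 3859455600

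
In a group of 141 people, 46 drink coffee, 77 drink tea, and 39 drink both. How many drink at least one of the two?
|A∪B| = |A| + |B| - |A∩B| = 46 + 77 - 39 = 84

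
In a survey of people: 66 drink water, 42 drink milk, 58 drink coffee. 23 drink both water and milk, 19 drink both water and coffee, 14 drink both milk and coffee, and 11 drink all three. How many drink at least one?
|A∪B∪C| = 66+42+58-23-19-14+11 = 121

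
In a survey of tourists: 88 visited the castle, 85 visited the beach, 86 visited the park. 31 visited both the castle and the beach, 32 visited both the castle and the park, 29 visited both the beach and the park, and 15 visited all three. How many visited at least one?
|A∪B∪C| = 88+85+86-31-32-29+15 = 182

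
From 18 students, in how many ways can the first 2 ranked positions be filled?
P(18,2) = 18!/(18-2)! = 306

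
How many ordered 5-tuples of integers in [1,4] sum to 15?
Coefficient of x^15 in (x + x² + ... + x^4)^5. By inclusion-exclusion on dice exceeding 4: Σ_j (-1)^j C(5,j)·C(15-1-4j, 4) = C(5,0)·C(14,4) - C(5,1)·C(10,4) + C(5,2)·C(6,4) = 1·1001 - 5·210 + 10·15 = 101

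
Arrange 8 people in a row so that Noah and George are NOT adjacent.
Total - adjacent = 8! - (8-1)!×2 = 40320 - 10080 = 30240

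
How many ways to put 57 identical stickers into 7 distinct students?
C(57+7-1, 7-1) = C(63, 6) = 67945521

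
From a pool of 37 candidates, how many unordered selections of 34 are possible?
C(37,34) = 37!/(34!×3!) = 7770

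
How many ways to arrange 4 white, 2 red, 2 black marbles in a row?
8! / (4! × 2! × 2!) = 420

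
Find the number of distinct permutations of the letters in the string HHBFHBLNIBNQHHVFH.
17! / (1! × 1! × 2! × 1! × 6! × 1! × 2! × 3!) = 20583763200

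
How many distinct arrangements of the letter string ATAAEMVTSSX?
11! / (1! × 1! × 2! × 2! × 3! × 1! × 1!) = 1663200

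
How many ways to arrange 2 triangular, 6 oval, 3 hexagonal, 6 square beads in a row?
17! / (2! × 6! × 3! × 6!) = 57177120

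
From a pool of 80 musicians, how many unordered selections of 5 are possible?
C(80,5) = 80!/(5!×75!) = 24040016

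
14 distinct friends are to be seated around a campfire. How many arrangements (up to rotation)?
Circular: fix one position, arrange the rest. (14-1)! = 6227020800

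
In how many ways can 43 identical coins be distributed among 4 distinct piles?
C(43+4-1, 4-1) = C(46, 3) = 15180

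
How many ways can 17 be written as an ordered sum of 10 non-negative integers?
C(17+10-1, 10-1) = C(26, 9) = 3124550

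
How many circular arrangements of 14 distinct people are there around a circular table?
Circular: fix one position, arrange the rest. (14-1)! = 6227020800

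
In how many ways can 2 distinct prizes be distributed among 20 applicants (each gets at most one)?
P(20,2) = 20!/(20-2)! = 380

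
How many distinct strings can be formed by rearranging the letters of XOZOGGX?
7! / (2! × 2! × 2! × 1!) = 630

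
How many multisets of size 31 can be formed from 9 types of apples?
C(31+9-1, 9-1) = C(39, 8) = 61523748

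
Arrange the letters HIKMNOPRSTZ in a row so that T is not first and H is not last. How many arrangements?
By inclusion-exclusion: 11! - 2×(11-1)! + (11-2)! = 39916800 - 7257600 + 362880 = 33022080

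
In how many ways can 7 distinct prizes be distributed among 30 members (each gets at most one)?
P(30,7) = 30!/(30-7)! = 10260432000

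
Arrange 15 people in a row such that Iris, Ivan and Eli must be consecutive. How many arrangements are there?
Treat the 3 as one block: (15-3+1)! × 3! = 6227020800 × 6 = 37362124800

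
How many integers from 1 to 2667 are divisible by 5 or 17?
⌊2667/5⌋ + ⌊2667/17⌋ - ⌊2667/85⌋ = 533 + 156 - 31 = 658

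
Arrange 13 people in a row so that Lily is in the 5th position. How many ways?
Fix one position: (13-1)! = 479001600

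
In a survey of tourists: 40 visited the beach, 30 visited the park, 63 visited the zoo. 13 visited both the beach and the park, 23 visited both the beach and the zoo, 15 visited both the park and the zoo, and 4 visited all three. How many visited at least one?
|A∪B∪C| = 40+30+63-13-23-15+4 = 86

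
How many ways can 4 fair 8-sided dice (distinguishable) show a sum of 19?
Coefficient of x^19 in (x + x² + ... + x^8)^4. By inclusion-exclusion on dice exceeding 8: Σ_j (-1)^j C(4,j)·C(19-1-8j, 3) = C(4,0)·C(18,3) - C(4,1)·C(10,3) = 1·816 - 4·120 = 336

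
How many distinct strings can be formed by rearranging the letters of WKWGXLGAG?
9! / (1! × 2! × 1! × 1! × 1! × 3!) = 30240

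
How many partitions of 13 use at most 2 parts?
By conjugation, equals partitions of 13 into parts ≤ 2. Let r_j(i) = number of partitions of i into parts ≤ j, for i = 0..13. r_1(i) = 1 for all i; r_j(i) = r_{j-1}(i) + r_j(i-j). Rows j = 2..2: ≤2: 1 1 2 2 3 3 4 4 5 5 6 6 7 7. r_2(13) = 7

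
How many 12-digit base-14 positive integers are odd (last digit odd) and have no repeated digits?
Last∈{1,3,5,7,9,11,13}. Last=0: 0. Last nonzero: 7×12×P(12,10) = 20118067200. Total = 20118067200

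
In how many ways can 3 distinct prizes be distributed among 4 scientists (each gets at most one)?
P(4,3) = 4!/(4-3)! = 24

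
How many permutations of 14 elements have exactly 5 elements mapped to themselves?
Choose the 5 fixed points C(14,5) = 2002, derange the rest: !9 = Σ_{j=0}^{9} (-1)^j·9!/j! = 362880 - 362880 + 181440 - 60480 + 15120 - 3024 + 504 - 72 + 9 - 1 = 133496. Product = 2002 × 133496 = 267258992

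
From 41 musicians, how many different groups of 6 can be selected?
C(41,6) = 41!/(6!×35!) = 4496388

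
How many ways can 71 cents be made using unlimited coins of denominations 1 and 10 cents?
Coefficient of x^71 in 1/(1-x^1) · 1/(1-x^10). Use j coins of 10 for j = 0..⌊71/10⌋ = 7, the rest in 1s: 7 + 1 = 8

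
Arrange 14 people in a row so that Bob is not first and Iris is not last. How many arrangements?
By inclusion-exclusion: 14! - 2×(14-1)! + (14-2)! = 87178291200 - 12454041600 + 479001600 = 75203251200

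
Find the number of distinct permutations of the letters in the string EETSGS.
6! / (1! × 2! × 2! × 1!) = 180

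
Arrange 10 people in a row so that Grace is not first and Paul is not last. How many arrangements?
By inclusion-exclusion: 10! - 2×(10-1)! + (10-2)! = 3628800 - 725760 + 40320 = 2943360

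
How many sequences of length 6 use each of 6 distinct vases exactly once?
6! = 720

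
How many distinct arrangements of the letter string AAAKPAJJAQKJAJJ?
15! / (5! × 1! × 6! × 2! × 1!) = 7567560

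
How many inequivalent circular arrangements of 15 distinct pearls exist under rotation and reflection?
(15-1)!/2 = 87178291200/2 = 43589145600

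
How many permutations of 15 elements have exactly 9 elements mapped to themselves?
Choose the 9 fixed points C(15,9) = 5005, derange the rest: !6 = Σ_{j=0}^{6} (-1)^j·6!/j! = 720 - 720 + 360 - 120 + 30 - 6 + 1 = 265. Product = 5005 × 265 = 1326325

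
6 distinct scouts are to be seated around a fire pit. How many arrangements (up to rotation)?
Circular: fix one position, arrange the rest. (6-1)! = 120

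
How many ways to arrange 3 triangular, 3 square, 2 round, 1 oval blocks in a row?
9! / (3! × 3! × 2! × 1!) = 5040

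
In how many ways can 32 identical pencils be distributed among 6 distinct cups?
C(32+6-1, 6-1) = C(37, 5) = 435897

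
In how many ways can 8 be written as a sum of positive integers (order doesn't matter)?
Pentagonal recurrence p(n) = p(n-1) + p(n-2) - p(n-5) - p(n-7) + p(n-12) + p(n-15) - ... gives p(0..7) = 1, 1, 2, 3, 5, 7, 11, 15. p(8) = p(7) + p(6) - p(3) - p(1) = 15 + 11 - 3 - 1 = 22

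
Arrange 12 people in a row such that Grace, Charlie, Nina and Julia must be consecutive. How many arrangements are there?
Treat the 4 as one block: (12-4+1)! × 4! = 362880 × 24 = 8709120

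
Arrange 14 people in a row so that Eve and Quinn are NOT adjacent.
Total - adjacent = 14! - (14-1)!×2 = 87178291200 - 12454041600 = 74724249600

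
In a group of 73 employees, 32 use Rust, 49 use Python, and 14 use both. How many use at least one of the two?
|A∪B| = |A| + |B| - |A∩B| = 32 + 49 - 14 = 67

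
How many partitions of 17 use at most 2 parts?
By conjugation, equals partitions of 17 into parts ≤ 2. Let r_j(i) = number of partitions of i into parts ≤ j, for i = 0..17. r_1(i) = 1 for all i; r_j(i) = r_{j-1}(i) + r_j(i-j). Rows j = 2..2: ≤2: 1 1 2 2 3 3 4 4 5 5 6 6 7 7 8 8 9 9. r_2(17) = 9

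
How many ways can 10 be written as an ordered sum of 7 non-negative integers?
C(10+7-1, 7-1) = C(16, 6) = 8008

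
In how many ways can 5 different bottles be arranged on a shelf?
5! = 120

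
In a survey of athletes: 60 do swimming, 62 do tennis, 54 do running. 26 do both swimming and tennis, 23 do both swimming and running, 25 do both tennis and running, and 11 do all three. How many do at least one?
|A∪B∪C| = 60+62+54-26-23-25+11 = 113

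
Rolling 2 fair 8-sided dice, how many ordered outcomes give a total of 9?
Coefficient of x^9 in (x + x² + ... + x^8)^2. By inclusion-exclusion on dice exceeding 8: Σ_j (-1)^j C(2,j)·C(9-1-8j, 1) = C(2,0)·C(8,1) = 1·8 = 8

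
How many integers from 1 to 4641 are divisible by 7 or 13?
⌊4641/7⌋ + ⌊4641/13⌋ - ⌊4641/91⌋ = 663 + 357 - 51 = 969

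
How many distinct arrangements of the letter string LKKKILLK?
8! / (4! × 1! × 3!) = 280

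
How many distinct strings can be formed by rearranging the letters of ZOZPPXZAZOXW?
12! / (2! × 1! × 2! × 2! × 1! × 4!) = 2494800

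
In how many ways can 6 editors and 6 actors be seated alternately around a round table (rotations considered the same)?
Fix one of the editors: (6-1)! ways for the remaining editors, × 6! ways for the actors = 120 × 720 = 86400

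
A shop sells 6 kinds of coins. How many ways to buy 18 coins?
C(18+6-1, 6-1) = C(23, 5) = 33649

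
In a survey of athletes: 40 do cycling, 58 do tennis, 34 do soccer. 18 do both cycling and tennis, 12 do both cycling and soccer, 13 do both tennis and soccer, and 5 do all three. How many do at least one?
|A∪B∪C| = 40+58+34-18-12-13+5 = 94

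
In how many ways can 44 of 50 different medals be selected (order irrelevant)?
C(50,44) = 50!/(44!×6!) = 15890700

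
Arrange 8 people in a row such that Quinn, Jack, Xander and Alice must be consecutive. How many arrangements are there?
Treat the 4 as one block: (8-4+1)! × 4! = 120 × 24 = 2880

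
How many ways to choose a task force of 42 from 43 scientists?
C(43,42) = 43!/(42!×1!) = 43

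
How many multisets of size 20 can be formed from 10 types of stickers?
C(20+10-1, 10-1) = C(29, 9) = 10015005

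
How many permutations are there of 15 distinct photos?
15! = 1307674368000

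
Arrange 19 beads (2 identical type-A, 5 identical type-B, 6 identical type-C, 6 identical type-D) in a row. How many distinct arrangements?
19! / (2! × 5! × 6! × 6!) = 977728752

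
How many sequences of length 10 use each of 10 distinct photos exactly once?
10! = 3628800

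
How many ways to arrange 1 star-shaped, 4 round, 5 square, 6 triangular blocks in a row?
16! / (1! × 4! × 5! × 6!) = 10090080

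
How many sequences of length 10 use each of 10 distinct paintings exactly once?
10! = 3628800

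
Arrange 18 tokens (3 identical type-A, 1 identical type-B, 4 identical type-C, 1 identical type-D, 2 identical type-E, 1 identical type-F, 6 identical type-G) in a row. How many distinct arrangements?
18! / (3! × 1! × 4! × 1! × 2! × 1! × 6!) = 30875644800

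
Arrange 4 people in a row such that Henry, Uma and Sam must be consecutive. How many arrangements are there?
Treat the 3 as one block: (4-3+1)! × 3! = 2 × 6 = 12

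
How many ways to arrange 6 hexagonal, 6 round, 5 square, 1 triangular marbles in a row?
18! / (6! × 6! × 5! × 1!) = 102918816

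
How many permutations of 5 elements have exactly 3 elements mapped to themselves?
Choose the 3 fixed points C(5,3) = 10, derange the rest: !2 = Σ_{j=0}^{2} (-1)^j·2!/j! = 2 - 2 + 1 = 1. Product = 10 × 1 = 10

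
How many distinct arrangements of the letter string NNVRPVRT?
8! / (2! × 2! × 2! × 1! × 1!) = 5040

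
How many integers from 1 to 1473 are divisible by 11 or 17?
⌊1473/11⌋ + ⌊1473/17⌋ - ⌊1473/187⌋ = 133 + 86 - 7 = 212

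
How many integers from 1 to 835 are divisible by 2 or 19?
⌊835/2⌋ + ⌊835/19⌋ - ⌊835/38⌋ = 417 + 43 - 21 = 439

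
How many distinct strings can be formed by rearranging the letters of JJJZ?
4! / (3! × 1!) = 4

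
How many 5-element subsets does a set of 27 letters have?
C(27,5) = 27!/(5!×22!) = 80730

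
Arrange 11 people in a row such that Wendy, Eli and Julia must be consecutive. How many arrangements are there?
Treat the 3 as one block: (11-3+1)! × 3! = 362880 × 6 = 2177280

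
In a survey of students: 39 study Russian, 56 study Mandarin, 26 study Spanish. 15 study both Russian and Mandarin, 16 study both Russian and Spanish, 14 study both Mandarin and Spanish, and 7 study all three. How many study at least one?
|A∪B∪C| = 39+56+26-15-16-14+7 = 83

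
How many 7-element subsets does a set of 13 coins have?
C(13,7) = 13!/(7!×6!) = 1716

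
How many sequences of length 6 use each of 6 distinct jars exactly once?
6! = 720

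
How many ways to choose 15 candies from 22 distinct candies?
C(22,15) = 22!/(15!×7!) = 170544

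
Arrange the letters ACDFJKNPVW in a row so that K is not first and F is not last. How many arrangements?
By inclusion-exclusion: 10! - 2×(10-1)! + (10-2)! = 3628800 - 725760 + 40320 = 2943360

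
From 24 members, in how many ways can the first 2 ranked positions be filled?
P(24,2) = 24!/(24-2)! = 552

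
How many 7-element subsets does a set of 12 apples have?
C(12,7) = 12!/(7!×5!) = 792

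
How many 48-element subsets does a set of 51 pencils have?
C(51,48) = 51!/(48!×3!) = 20825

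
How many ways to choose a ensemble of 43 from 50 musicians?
C(50,43) = 50!/(43!×7!) = 99884400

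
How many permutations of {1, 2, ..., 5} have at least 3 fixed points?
Exactly j fixed points: C(5,j)·!(5-j); sum over j ≥ 3 (derangement numbers via !m = (m-1)·(!(m-1) + !(m-2)): !0..!2 = 1, 0, 1). Σ_{j=3}^{5} C(5,j)·!(5-j) = C(5,3)·!2 + C(5,4)·!1 + C(5,5)·!0 = 10·1 + 5·0 + 1·1 = 11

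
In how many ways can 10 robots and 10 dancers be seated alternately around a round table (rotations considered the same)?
Fix one of the robots: (10-1)! ways for the remaining robots, × 10! ways for the dancers = 362880 × 3628800 = 1316818944000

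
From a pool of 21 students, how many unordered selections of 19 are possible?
C(21,19) = 21!/(19!×2!) = 210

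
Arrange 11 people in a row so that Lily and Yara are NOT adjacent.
Total - adjacent = 11! - (11-1)!×2 = 39916800 - 7257600 = 32659200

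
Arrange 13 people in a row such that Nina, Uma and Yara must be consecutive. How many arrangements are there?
Treat the 3 as one block: (13-3+1)! × 3! = 39916800 × 6 = 239500800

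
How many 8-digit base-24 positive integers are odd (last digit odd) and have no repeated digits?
Last∈{1,3,5,7,9,11,13,15,17,19,21,23}. Last=0: 0. Last nonzero: 12×22×P(22,6) = 14182439040. Total = 14182439040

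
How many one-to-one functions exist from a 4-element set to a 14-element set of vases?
P(14,4) = 14!/(14-4)! = 24024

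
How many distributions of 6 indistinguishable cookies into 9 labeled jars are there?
C(6+9-1, 9-1) = C(14, 8) = 3003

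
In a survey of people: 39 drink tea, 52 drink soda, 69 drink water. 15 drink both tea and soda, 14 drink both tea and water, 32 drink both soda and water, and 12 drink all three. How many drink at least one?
|A∪B∪C| = 39+52+69-15-14-32+12 = 111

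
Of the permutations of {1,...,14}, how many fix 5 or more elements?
Exactly j fixed points: C(14,j)·!(14-j); sum over j ≥ 5 (derangement numbers via !m = (m-1)·(!(m-1) + !(m-2)): !0..!9 = 1, 0, 1, 2, 9, 44, 265, 1854, 14833, 133496). Σ_{j=5}^{14} C(14,j)·!(14-j) = C(14,5)·!9 + C(14,6)·!8 + C(14,7)·!7 + C(14,8)·!6 + C(14,9)·!5 + C(14,10)·!4 + C(14,11)·!3 + C(14,12)·!2 + C(14,13)·!1 + C(14,14)·!0 = 2002·133496 + 3003·14833 + 3432·1854 + 3003·265 + 2002·44 + 1001·9 + 364·2 + 91·1 + 14·0 + 1·1 = 319059131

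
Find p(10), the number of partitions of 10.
Pentagonal recurrence p(n) = p(n-1) + p(n-2) - p(n-5) - p(n-7) + p(n-12) + p(n-15) - ... gives p(0..9) = 1, 1, 2, 3, 5, 7, 11, 15, 22, 30. p(10) = p(9) + p(8) - p(5) - p(3) = 30 + 22 - 7 - 3 = 42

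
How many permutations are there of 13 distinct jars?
13! = 6227020800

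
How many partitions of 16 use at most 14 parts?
By conjugation, equals partitions of 16 into parts ≤ 14. Let r_j(i) = number of partitions of i into parts ≤ j, for i = 0..16. r_1(i) = 1 for all i; r_j(i) = r_{j-1}(i) + r_j(i-j). Rows j = 2..14: ≤2: 1 1 2 2 3 3 4 4 5 5 6 6 7 7 8 8 9; ≤3: 1 1 2 3 4 5 7 8 10 12 14 16 19 21 24 27 30; ≤4: 1 1 2 3 5 6 9 11 15 18 23 27 34 39 47 54 64; ≤5: 1 1 2 3 5 7 10 13 18 23 30 37 47 57 70 84 101; ≤6: 1 1 2 3 5 7 11 14 20 26 35 44 58 71 90 110 136; ≤7: 1 1 2 3 5 7 11 15 21 28 38 49 65 82 105 131 164; ≤8: 1 1 2 3 5 7 11 15 22 29 40 52 70 89 116 146 186; ≤9: 1 1 2 3 5 7 11 15 22 30 41 54 73 94 123 157 201; ≤10: 1 1 2 3 5 7 11 15 22 30 42 55 75 97 128 164 212; ≤11: 1 1 2 3 5 7 11 15 22 30 42 56 76 99 131 169 219; ≤12: 1 1 2 3 5 7 11 15 22 30 42 56 77 100 133 172 224; ≤13: 1 1 2 3 5 7 11 15 22 30 42 56 77 101 134 174 227; ≤14: 1 1 2 3 5 7 11 15 22 30 42 56 77 101 135 175 229. r_14(16) = 229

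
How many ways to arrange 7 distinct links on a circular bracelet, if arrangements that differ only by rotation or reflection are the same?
(7-1)!/2 = 720/2 = 360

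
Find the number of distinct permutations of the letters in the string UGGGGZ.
6! / (4! × 1! × 1!) = 30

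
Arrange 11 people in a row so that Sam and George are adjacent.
Treat as block: (11-1)! × 2! = 3628800 × 2 = 7257600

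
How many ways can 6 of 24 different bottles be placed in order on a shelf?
P(24,6) = 24!/(24-6)! = 96909120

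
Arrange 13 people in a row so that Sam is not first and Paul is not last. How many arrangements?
By inclusion-exclusion: 13! - 2×(13-1)! + (13-2)! = 6227020800 - 958003200 + 39916800 = 5308934400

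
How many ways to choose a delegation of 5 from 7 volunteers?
C(7,5) = 7!/(5!×2!) = 21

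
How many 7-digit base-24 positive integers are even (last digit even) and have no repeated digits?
Last∈{0,2,4,6,8,10,12,14,16,18,20,22}. Last=0: 72681840. Last nonzero: 11×22×P(22,5) = 764739360. Total = 837421200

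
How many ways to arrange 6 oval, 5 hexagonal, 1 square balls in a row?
12! / (6! × 5! × 1!) = 5544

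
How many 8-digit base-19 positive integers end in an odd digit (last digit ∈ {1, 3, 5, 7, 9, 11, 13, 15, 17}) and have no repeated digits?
Last∈{1,3,5,7,9,11,13,15,17}. Last=0: 0. Last nonzero: 9×17×P(17,6) = 1363340160. Total = 1363340160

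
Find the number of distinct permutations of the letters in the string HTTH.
4! / (2! × 2!) = 6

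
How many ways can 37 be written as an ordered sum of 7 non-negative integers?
C(37+7-1, 7-1) = C(43, 6) = 6096454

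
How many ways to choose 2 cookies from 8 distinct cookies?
C(8,2) = 8!/(2!×6!) = 28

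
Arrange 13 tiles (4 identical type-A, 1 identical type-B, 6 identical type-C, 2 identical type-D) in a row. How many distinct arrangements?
13! / (4! × 1! × 6! × 2!) = 180180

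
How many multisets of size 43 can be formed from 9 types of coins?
C(43+9-1, 9-1) = C(51, 8) = 636763050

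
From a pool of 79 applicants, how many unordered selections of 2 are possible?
C(79,2) = 79!/(2!×77!) = 3081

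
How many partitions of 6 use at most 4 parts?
By conjugation, equals partitions of 6 into parts ≤ 4. Let r_j(i) = number of partitions of i into parts ≤ j, for i = 0..6. r_1(i) = 1 for all i; r_j(i) = r_{j-1}(i) + r_j(i-j). Rows j = 2..4: ≤2: 1 1 2 2 3 3 4; ≤3: 1 1 2 3 4 5 7; ≤4: 1 1 2 3 5 6 9. r_4(6) = 9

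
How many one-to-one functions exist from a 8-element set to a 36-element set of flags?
P(36,8) = 36!/(36-8)! = 1220096908800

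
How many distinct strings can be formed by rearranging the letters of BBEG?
4! / (2! × 1! × 1!) = 12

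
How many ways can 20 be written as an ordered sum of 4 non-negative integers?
C(20+4-1, 4-1) = C(23, 3) = 1771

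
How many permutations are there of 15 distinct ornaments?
15! = 1307674368000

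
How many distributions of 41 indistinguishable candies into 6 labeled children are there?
C(41+6-1, 6-1) = C(46, 5) = 1370754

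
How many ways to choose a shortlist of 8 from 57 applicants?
C(57,8) = 57!/(8!×49!) = 1652411475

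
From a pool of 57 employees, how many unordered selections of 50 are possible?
C(57,50) = 57!/(50!×7!) = 264385836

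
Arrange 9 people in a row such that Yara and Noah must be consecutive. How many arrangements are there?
Treat the 2 as one block: (9-2+1)! × 2! = 40320 × 2 = 80640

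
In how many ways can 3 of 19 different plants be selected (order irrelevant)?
C(19,3) = 19!/(3!×16!) = 969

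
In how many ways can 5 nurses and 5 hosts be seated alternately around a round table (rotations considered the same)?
Fix one of the nurses: (5-1)! ways for the remaining nurses, × 5! ways for the hosts = 24 × 120 = 2880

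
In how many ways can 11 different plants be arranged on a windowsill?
11! = 39916800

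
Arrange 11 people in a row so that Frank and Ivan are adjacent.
Treat as block: (11-1)! × 2! = 3628800 × 2 = 7257600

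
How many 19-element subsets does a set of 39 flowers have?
C(39,19) = 39!/(19!×20!) = 68923264410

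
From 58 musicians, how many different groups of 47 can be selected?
C(58,47) = 58!/(47!×11!) = 227692286640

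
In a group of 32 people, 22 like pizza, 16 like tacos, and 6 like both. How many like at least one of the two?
|A∪B| = |A| + |B| - |A∩B| = 22 + 16 - 6 = 32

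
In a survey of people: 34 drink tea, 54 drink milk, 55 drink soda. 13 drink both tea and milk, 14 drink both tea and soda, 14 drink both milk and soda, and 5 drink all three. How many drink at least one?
|A∪B∪C| = 34+54+55-13-14-14+5 = 107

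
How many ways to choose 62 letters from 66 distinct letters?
C(66,62) = 66!/(62!×4!) = 720720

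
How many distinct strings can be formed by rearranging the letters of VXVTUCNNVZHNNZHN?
16! / (2! × 3! × 5! × 2! × 1! × 1! × 1! × 1!) = 7264857600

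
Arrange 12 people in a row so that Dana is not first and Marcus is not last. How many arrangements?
By inclusion-exclusion: 12! - 2×(12-1)! + (12-2)! = 479001600 - 79833600 + 3628800 = 402796800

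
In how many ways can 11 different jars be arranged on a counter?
11! = 39916800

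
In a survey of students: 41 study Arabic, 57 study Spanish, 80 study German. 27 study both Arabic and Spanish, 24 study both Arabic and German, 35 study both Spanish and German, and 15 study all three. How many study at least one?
|A∪B∪C| = 41+57+80-27-24-35+15 = 107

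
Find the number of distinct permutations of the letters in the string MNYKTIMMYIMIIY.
14! / (3! × 1! × 4! × 1! × 4! × 1!) = 25225200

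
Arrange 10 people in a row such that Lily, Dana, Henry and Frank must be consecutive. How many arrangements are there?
Treat the 4 as one block: (10-4+1)! × 4! = 5040 × 24 = 120960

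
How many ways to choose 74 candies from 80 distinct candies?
C(80,74) = 80!/(74!×6!) = 300500200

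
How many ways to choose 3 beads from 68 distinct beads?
C(68,3) = 68!/(3!×65!) = 50116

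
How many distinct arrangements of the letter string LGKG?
4! / (1! × 2! × 1!) = 12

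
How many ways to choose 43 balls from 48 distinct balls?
C(48,43) = 48!/(43!×5!) = 1712304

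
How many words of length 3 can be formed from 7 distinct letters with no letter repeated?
P(7,3) = 7!/(7-3)! = 210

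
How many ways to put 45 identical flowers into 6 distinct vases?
C(45+6-1, 6-1) = C(50, 5) = 2118760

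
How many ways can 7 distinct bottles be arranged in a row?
7! = 5040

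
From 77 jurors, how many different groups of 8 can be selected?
C(77,8) = 77!/(8!×69!) = 21042072975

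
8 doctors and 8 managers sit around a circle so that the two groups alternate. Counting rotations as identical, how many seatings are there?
Fix one of the doctors: (8-1)! ways for the remaining doctors, × 8! ways for the managers = 5040 × 40320 = 203212800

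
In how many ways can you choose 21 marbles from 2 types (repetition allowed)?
C(21+2-1, 2-1) = C(22, 1) = 22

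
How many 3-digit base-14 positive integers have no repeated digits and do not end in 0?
Last digit: 13 nonzero choices. First digit: 12 (nonzero, ≠last). Middle 1: P(12,1) = 12. Total = 1872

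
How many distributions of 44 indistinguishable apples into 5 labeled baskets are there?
C(44+5-1, 5-1) = C(48, 4) = 194580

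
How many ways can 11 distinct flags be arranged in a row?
11! = 39916800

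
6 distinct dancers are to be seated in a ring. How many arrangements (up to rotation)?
Circular: fix one position, arrange the rest. (6-1)! = 120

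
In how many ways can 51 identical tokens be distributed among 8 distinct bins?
C(51+8-1, 8-1) = C(58, 7) = 300674088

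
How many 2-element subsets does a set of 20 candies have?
C(20,2) = 20!/(2!×18!) = 190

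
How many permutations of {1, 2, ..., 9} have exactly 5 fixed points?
Choose the 5 fixed points C(9,5) = 126, derange the rest: !4 = Σ_{j=0}^{4} (-1)^j·4!/j! = 24 - 24 + 12 - 4 + 1 = 9. Product = 126 × 9 = 1134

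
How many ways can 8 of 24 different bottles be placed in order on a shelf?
P(24,8) = 24!/(24-8)! = 29654190720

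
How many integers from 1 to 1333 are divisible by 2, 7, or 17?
⌊1333/2⌋+⌊1333/7⌋+⌊1333/17⌋ - ⌊1333/14⌋-⌊1333/34⌋-⌊1333/119⌋ + ⌊1333/238⌋ = 666+190+78 - 95-39-11 + 5 = 794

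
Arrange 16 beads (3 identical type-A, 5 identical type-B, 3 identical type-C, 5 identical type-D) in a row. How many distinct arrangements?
16! / (3! × 5! × 3! × 5!) = 40360320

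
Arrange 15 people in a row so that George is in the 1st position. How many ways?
Fix one position: (15-1)! = 87178291200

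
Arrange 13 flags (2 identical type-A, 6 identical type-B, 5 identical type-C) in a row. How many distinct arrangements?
13! / (2! × 6! × 5!) = 36036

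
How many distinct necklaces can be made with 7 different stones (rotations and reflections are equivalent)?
(7-1)!/2 = 720/2 = 360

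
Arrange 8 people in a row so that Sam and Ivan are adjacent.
Treat as block: (8-1)! × 2! = 5040 × 2 = 10080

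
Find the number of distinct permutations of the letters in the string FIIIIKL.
7! / (4! × 1! × 1! × 1!) = 210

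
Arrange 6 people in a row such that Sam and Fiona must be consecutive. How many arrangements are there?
Treat the 2 as one block: (6-2+1)! × 2! = 120 × 2 = 240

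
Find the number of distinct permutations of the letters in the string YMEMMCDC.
8! / (1! × 1! × 2! × 3! × 1!) = 3360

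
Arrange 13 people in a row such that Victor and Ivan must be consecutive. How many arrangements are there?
Treat the 2 as one block: (13-2+1)! × 2! = 479001600 × 2 = 958003200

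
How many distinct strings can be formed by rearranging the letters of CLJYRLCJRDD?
11! / (1! × 2! × 2! × 2! × 2! × 2!) = 1247400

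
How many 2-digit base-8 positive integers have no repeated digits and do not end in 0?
Last digit: 7 nonzero choices. First digit: 6 (nonzero, ≠last). Middle 0: P(6,0) = 1. Total = 42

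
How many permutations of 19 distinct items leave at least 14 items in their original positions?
Exactly j fixed points: C(19,j)·!(19-j); sum over j ≥ 14 (derangement numbers via !m = (m-1)·(!(m-1) + !(m-2)): !0..!5 = 1, 0, 1, 2, 9, 44). Σ_{j=14}^{19} C(19,j)·!(19-j) = C(19,14)·!5 + C(19,15)·!4 + C(19,16)·!3 + C(19,17)·!2 + C(19,18)·!1 + C(19,19)·!0 = 11628·44 + 3876·9 + 969·2 + 171·1 + 19·0 + 1·1 = 548626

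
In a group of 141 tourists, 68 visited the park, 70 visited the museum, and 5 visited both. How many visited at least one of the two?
|A∪B| = |A| + |B| - |A∩B| = 68 + 70 - 5 = 133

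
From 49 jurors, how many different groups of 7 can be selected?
C(49,7) = 49!/(7!×42!) = 85900584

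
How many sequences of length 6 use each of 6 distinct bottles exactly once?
6! = 720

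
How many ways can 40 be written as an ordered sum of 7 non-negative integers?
C(40+7-1, 7-1) = C(46, 6) = 9366819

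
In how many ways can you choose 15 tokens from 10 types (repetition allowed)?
C(15+10-1, 10-1) = C(24, 9) = 1307504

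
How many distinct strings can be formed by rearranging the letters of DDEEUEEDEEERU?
13! / (2! × 3! × 7! × 1!) = 102960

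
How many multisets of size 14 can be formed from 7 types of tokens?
C(14+7-1, 7-1) = C(20, 6) = 38760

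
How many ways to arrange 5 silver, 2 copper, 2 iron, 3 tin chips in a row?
12! / (5! × 2! × 2! × 3!) = 166320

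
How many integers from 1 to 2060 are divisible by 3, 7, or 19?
⌊2060/3⌋+⌊2060/7⌋+⌊2060/19⌋ - ⌊2060/21⌋-⌊2060/57⌋-⌊2060/133⌋ + ⌊2060/399⌋ = 686+294+108 - 98-36-15 + 5 = 944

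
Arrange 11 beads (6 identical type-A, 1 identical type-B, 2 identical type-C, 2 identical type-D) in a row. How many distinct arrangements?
11! / (6! × 1! × 2! × 2!) = 13860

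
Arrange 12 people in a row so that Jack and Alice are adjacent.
Treat as block: (12-1)! × 2! = 39916800 × 2 = 79833600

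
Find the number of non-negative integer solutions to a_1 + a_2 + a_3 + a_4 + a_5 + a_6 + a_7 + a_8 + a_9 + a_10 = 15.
C(15+10-1, 10-1) = C(24, 9) = 1307504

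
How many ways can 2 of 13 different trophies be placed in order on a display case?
P(13,2) = 13!/(13-2)! = 156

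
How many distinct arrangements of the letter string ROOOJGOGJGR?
11! / (3! × 2! × 2! × 4!) = 69300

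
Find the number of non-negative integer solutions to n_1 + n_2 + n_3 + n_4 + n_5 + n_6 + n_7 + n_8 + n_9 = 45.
C(45+9-1, 9-1) = C(53, 8) = 886322710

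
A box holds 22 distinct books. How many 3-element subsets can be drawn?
C(22,3) = 22!/(3!×19!) = 1540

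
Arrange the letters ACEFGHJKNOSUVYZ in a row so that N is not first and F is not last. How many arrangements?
By inclusion-exclusion: 15! - 2×(15-1)! + (15-2)! = 1307674368000 - 174356582400 + 6227020800 = 1139544806400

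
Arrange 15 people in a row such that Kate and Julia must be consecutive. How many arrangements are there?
Treat the 2 as one block: (15-2+1)! × 2! = 87178291200 × 2 = 174356582400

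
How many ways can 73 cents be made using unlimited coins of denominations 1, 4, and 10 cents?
Coefficient of x^73 in 1/(1-x^1) · 1/(1-x^4) · 1/(1-x^10). Case on j = number of 10-cent coins (j = 0..7); remainder r = 73 - 10j is made from {1,4} in ⌊r/4⌋+1 ways. r = 73, 63, 53, 43, 33, 23, 13, 3 → 19 + 16 + 14 + 11 + 9 + 6 + 4 + 1 = 80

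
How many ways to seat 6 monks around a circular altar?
Circular: fix one position, arrange the rest. (6-1)! = 120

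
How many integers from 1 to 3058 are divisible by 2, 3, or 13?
⌊3058/2⌋+⌊3058/3⌋+⌊3058/13⌋ - ⌊3058/6⌋-⌊3058/26⌋-⌊3058/39⌋ + ⌊3058/78⌋ = 1529+1019+235 - 509-117-78 + 39 = 2118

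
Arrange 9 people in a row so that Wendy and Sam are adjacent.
Treat as block: (9-1)! × 2! = 40320 × 2 = 80640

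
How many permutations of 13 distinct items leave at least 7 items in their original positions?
Exactly j fixed points: C(13,j)·!(13-j); sum over j ≥ 7 (derangement numbers via !m = (m-1)·(!(m-1) + !(m-2)): !0..!6 = 1, 0, 1, 2, 9, 44, 265). Σ_{j=7}^{13} C(13,j)·!(13-j) = C(13,7)·!6 + C(13,8)·!5 + C(13,9)·!4 + C(13,10)·!3 + C(13,11)·!2 + C(13,12)·!1 + C(13,13)·!0 = 1716·265 + 1287·44 + 715·9 + 286·2 + 78·1 + 13·0 + 1·1 = 518454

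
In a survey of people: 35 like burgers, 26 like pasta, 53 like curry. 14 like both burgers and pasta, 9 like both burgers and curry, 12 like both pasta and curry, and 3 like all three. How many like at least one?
|A∪B∪C| = 35+26+53-14-9-12+3 = 82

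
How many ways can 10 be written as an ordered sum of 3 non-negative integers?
C(10+3-1, 3-1) = C(12, 2) = 66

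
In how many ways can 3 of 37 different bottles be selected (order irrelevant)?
C(37,3) = 37!/(3!×34!) = 7770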